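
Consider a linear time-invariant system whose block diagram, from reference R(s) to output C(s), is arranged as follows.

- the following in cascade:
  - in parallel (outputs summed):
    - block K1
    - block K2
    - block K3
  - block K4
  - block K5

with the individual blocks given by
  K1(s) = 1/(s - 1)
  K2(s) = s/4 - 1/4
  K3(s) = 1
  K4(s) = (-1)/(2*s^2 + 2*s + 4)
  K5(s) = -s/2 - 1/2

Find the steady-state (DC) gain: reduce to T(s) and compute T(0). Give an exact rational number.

(1) sum the parallel branches K1, K2, K3 gives (s^2 + 2*s + 1)/(4*s - 4)
(2) cascade (K1+K2+K3), K4, K5 gives (s^3 + 3*s^2 + 3*s + 1)/(16*s^3 + 16*s - 32)
DC gain: substitute s = 0 into T(s) from step 2: T(0) = 1/(-32) = -1/32.

Therefore the answer is -1/32.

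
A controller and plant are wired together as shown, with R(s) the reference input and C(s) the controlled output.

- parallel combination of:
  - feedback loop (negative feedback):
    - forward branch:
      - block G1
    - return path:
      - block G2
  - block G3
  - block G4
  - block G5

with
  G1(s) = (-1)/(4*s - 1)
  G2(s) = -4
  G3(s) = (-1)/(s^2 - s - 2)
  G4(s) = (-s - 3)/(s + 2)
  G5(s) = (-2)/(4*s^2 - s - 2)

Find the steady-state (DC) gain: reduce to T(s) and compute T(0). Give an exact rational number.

Reducing step by step:

(1) collapse the loop (G1 forward, G2 return) = (-1)/(4*s + 3)
(2) combine [G1/(1+G1*G2)], G3, G4, G5 in parallel = (-16*s^6 - 44*s^5 + 48*s^4 + 129*s^3 + 40*s^2 - 24*s - 8)/(16*s^6 + 24*s^5 - 67*s^4 - 113*s^3 + 6*s^2 + 68*s + 24)
DC gain: substitute s = 0 into T(s) from step 2: T(0) = -8/24 = -1/3.

Answer: -1/3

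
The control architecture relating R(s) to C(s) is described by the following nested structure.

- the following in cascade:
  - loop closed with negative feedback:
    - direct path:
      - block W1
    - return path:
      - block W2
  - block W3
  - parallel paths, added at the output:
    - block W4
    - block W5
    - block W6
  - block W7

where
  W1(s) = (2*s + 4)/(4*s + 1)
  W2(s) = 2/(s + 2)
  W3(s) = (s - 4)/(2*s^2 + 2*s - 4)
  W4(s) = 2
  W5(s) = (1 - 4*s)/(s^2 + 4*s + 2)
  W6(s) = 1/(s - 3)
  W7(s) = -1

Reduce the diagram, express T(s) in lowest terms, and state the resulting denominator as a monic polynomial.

[1] apply the feedback formula to W1, W2: (2*s + 4)/(4*s + 5)
[2] combine W4, W5, W6 in parallel: (2*s^3 - s^2 - 3*s - 13)/(s^3 + s^2 - 10*s - 6)
[3] cascade [W1/(1+W1*W2)], W3, (W4+W5+W6), W7: (-2*s^4 + 9*s^3 - s^2 + s - 52)/(4*s^5 + 5*s^4 - 44*s^3 - 39*s^2 + 44*s + 30)
That last expression is T(s), already simplified. Scaling its denominator by 1/4 (the reciprocal of the leading coefficient) yields the monic denominator.

Final answer: s^5 + 5*s^4/4 - 11*s^3 - 39*s^2/4 + 11*s + 15/2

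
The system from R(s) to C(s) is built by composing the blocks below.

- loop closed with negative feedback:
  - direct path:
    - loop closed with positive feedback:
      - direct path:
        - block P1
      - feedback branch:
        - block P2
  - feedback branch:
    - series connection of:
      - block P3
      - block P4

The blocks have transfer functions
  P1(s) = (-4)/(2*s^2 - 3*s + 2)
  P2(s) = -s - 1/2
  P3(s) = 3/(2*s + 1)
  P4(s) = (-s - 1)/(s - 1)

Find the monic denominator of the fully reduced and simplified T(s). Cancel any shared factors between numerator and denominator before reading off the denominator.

1. collapse the loop (P1 forward, P2 return): (-4)/(2*s^2 - 7*s)
2. combine P3, P4 in series: (-3*s - 3)/(2*s^2 - s - 1)
3. reduce the feedback loop with forward [P1/(1-P1*P2)] and return (P3*P4): (-8*s^2 + 4*s + 4)/(4*s^4 - 16*s^3 + 5*s^2 + 19*s + 12)
T(s) is the step-3 result (common factors already cancelled). Leading coefficient of the denominator: 4. Divide through by 4 for the monic polynomial.

Final answer: s^4 - 4*s^3 + 5*s^2/4 + 19*s/4 + 3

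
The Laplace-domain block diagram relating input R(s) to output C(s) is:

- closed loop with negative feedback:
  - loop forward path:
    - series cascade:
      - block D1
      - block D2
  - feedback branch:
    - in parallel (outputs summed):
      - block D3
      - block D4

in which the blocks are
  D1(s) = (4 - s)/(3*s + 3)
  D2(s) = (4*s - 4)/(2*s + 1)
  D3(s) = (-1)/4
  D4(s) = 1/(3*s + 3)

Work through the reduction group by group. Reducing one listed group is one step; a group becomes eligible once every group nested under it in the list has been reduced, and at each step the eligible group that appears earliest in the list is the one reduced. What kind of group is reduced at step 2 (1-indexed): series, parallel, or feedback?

The answer is parallel.

Reasoning:
Step 1: reduce the series chain D1, D2
Step 2: sum the parallel branches D3, D4
Step 3: feedback reduction of (D1*D2), (D3+D4)
So the answer for step 2 is parallel.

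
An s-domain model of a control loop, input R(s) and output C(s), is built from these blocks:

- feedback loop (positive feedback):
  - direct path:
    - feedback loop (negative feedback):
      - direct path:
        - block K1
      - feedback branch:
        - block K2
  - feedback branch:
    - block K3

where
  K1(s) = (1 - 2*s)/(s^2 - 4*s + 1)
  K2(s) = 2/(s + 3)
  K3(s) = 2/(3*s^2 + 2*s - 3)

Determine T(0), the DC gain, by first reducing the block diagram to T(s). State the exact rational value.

(1) apply the feedback formula to K1, K2, giving (-2*s^2 - 5*s + 3)/(s^3 - s^2 - 15*s + 5)
(2) apply the feedback formula to [K1/(1+K1*K2)], K3, giving (-6*s^4 - 19*s^3 + 5*s^2 + 21*s - 9)/(3*s^5 - s^4 - 50*s^3 - 8*s^2 + 65*s - 21)
DC gain: substitute s = 0 into T(s) from step 2: T(0) = -9/(-21) = 3/7.

Hence the answer: 3/7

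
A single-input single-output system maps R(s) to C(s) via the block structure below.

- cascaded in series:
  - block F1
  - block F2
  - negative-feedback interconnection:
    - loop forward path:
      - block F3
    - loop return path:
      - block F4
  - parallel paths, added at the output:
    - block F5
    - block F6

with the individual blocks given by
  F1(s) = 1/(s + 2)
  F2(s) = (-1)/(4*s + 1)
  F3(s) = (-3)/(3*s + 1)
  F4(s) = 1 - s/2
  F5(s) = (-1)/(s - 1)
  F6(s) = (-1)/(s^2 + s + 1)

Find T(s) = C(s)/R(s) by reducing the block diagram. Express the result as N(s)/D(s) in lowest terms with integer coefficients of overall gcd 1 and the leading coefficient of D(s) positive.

Step 1: reduce the feedback loop with forward F3 and return F4, giving (-6)/(9*s - 4)
Step 2: parallel reduction of F5, F6, giving (-s^2 - 2*s)/(s^3 - 1)
Step 3: cascade F1, F2, [F3/(1+F3*F4)], (F5+F6) - this is the overall T(s), already in the required normalized form

Therefore the answer is (-6*s)/(36*s^5 - 7*s^4 - 4*s^3 - 36*s^2 + 7*s + 4).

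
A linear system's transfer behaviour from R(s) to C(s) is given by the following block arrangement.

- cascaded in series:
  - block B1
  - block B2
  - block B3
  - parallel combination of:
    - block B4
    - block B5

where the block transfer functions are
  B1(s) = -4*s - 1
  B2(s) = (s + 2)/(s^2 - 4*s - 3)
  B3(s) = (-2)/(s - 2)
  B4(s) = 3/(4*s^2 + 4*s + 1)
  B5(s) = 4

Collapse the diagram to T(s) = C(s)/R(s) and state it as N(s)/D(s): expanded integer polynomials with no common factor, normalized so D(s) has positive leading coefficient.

Reducing step by step:

Step 1 - sum the parallel branches B4, B5, giving (16*s^2 + 16*s + 7)/(4*s^2 + 4*s + 1)
Step 2 - series reduction of B1, B2, B3, (B4+B5), giving the overall T(s)

Answer: (128*s^4 + 416*s^3 + 408*s^2 + 190*s + 28)/(4*s^5 - 20*s^4 - 3*s^3 + 38*s^2 + 29*s + 6)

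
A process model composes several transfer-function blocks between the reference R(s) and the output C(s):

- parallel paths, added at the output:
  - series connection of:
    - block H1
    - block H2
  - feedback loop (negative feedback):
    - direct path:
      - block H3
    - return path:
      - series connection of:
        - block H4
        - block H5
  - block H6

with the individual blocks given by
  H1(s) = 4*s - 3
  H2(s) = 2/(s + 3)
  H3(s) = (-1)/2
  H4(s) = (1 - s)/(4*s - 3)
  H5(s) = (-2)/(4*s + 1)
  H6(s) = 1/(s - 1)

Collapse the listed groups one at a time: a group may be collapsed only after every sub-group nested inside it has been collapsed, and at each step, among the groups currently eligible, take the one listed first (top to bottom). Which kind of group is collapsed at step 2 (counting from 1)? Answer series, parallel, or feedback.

Step 1. series reduction of H1, H2
Step 2. multiply H4, H5 (series)
Step 3. reduce the feedback loop with forward H3 and return (H4*H5)
Step 4. combine (H1*H2), [H3/(1+H3*(H4*H5))], H6 in parallel
The group at step 2 is a series group.

Hence the answer: series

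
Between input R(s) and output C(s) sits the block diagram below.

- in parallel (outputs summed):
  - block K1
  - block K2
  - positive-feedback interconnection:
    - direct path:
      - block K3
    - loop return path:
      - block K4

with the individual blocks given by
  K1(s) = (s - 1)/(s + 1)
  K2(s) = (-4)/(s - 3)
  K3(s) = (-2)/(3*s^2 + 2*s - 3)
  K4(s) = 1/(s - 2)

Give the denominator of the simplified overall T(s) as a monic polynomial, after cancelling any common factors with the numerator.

Step 1: feedback reduction of K3, K4 gives (4 - 2*s)/(3*s^3 - 4*s^2 - 7*s + 8)
Step 2: parallel reduction of K1, K2, [K3/(1-K3*K4)] gives (3*s^5 - 28*s^4 + 20*s^3 + 76*s^2 - 59*s - 20)/(3*s^5 - 10*s^4 - 8*s^3 + 34*s^2 + 5*s - 24)
Step 2 gives the fully reduced T(s), with no common factor left to cancel. The denominator's leading coefficient is 3, so divide each of its coefficients by 3 to get the monic form.

Therefore the answer is s^5 - 10*s^4/3 - 8*s^3/3 + 34*s^2/3 + 5*s/3 - 8.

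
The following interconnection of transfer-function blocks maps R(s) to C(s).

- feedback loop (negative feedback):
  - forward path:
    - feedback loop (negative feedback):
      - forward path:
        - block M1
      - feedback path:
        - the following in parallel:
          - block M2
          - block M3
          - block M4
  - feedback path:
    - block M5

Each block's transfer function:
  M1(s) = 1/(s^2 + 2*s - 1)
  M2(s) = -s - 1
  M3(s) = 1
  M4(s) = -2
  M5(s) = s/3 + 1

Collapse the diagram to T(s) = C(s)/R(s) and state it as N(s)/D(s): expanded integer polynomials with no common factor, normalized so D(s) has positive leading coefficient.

(1) parallel reduction of M2, M3, M4 gives -s - 2
(2) reduce the feedback loop with forward M1 and return (M2+M3+M4) gives 1/(s^2 + s - 3)
(3) apply the feedback formula to [M1/(1+M1*(M2+M3+M4))], M5; the result is T(s) itself (integer coefficients, no common factor, positive leading denominator coefficient)

Therefore the answer is 3/(3*s^2 + 4*s - 6).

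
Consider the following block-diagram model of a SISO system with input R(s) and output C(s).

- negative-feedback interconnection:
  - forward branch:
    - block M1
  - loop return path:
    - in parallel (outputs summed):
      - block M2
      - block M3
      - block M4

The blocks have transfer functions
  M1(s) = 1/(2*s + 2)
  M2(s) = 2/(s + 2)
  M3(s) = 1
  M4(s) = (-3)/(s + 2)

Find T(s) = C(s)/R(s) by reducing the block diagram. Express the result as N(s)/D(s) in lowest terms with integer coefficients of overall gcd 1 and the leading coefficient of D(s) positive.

[1] combine M2, M3, M4 in parallel = (s + 1)/(s + 2)
[2] close the feedback loop around M1, (M2+M3+M4); the result is T(s) itself (integer coefficients, no common factor, positive leading denominator coefficient)

Answer: (s + 2)/(2*s^2 + 7*s + 5)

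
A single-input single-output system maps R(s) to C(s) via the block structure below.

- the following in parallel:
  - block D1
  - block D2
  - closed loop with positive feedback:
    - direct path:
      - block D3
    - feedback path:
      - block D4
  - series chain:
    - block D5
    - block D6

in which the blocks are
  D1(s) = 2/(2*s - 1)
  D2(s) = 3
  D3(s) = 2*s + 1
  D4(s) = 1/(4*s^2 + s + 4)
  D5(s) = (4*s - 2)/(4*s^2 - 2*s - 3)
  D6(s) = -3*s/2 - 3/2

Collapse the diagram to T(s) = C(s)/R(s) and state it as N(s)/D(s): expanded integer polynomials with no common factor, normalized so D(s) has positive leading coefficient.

Answer: (64*s^6 + 32*s^5 - 84*s^4 - 16*s^3 - 91*s^2 - 10*s + 12)/(32*s^5 - 40*s^4 + 16*s^3 - 8*s^2 - 15*s + 9)

Working:
Step 1 - reduce the feedback loop with forward D3 and return D4 -> (8*s^3 + 6*s^2 + 9*s + 4)/(4*s^2 - s + 3)
Step 2 - combine D5, D6 in series -> (-6*s^2 - 3*s + 3)/(4*s^2 - 2*s - 3)
Step 3 - combine D1, D2, [D3/(1-D3*D4)], (D5*D6) in parallel: this yields T(s), and no further normalization is needed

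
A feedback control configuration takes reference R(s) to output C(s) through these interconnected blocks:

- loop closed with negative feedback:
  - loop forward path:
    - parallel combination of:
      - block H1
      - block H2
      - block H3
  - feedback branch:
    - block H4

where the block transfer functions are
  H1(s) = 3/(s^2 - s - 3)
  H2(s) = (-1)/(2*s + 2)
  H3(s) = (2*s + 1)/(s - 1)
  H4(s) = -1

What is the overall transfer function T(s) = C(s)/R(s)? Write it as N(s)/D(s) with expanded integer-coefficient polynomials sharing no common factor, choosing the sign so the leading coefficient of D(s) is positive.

Answer: (-4*s^4 - s^3 + 8*s^2 + 18*s + 15)/(2*s^4 + 3*s^3 - 20*s - 21)

Working:
Step 1. combine H1, H2, H3 in parallel gives (4*s^4 + s^3 - 8*s^2 - 18*s - 15)/(2*s^4 - 2*s^3 - 8*s^2 + 2*s + 6)
Step 2. close the feedback loop around (H1+H2+H3), H4; the result is T(s) itself (integer coefficients, no common factor, positive leading denominator coefficient)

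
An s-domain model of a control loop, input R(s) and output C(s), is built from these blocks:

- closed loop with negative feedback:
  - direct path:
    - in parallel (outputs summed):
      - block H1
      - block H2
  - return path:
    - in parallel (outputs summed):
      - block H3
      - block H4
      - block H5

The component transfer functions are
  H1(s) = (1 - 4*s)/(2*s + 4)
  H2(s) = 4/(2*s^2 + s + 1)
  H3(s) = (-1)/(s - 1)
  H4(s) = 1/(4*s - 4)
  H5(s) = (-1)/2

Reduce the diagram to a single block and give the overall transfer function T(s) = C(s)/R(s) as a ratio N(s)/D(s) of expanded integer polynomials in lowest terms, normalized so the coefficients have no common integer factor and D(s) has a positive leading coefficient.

First reduce the diagram to T(s).

1. parallel reduction of H1, H2 gives (-8*s^3 - 2*s^2 + 5*s + 17)/(4*s^3 + 10*s^2 + 6*s + 4)
2. parallel reduction of H3, H4, H5 gives (-2*s - 1)/(4*s - 4)
3. close the feedback loop around (H1+H2), (H3+H4+H5) - this is the overall T(s), already in the required normalized form

Answer: (-32*s^4 + 24*s^3 + 28*s^2 + 48*s - 68)/(32*s^4 + 36*s^3 - 24*s^2 - 47*s - 33)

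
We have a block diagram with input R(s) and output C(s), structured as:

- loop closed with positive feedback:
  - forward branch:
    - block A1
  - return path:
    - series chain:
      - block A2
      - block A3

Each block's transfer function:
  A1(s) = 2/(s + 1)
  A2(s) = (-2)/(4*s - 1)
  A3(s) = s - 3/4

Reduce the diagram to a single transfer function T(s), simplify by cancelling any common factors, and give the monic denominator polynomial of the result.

1. series reduction of A2, A3: (3 - 4*s)/(8*s - 2)
2. apply the feedback formula to A1, (A2*A3): (8*s - 2)/(4*s^2 + 7*s - 4)
That last expression is T(s), already simplified. Scaling its denominator by 1/4 (the reciprocal of the leading coefficient) yields the monic denominator.

Final answer: s^2 + 7*s/4 - 1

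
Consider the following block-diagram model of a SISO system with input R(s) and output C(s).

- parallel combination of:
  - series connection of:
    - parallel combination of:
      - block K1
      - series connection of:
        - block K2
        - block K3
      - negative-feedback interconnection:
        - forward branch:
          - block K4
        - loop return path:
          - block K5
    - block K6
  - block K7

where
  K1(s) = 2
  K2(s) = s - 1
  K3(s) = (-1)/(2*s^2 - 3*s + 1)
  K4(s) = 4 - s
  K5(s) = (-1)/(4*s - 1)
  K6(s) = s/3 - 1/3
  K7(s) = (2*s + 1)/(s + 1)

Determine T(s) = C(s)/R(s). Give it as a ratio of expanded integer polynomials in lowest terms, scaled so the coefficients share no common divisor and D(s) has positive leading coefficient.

Step 1 - reduce the series chain K2, K3 -> (-1)/(2*s - 1)
Step 2 - feedback reduction of K4, K5 -> (-4*s^2 + 17*s - 4)/(5*s - 5)
Step 3 - reduce the parallel group K1, (K2*K3), [K4/(1+K4*K5)] -> (-8*s^3 + 58*s^2 - 60*s + 19)/(10*s^2 - 15*s + 5)
Step 4 - cascade (K1+(K2*K3)+[K4/(1+K4*K5)]), K6 -> (-8*s^3 + 58*s^2 - 60*s + 19)/(30*s - 15)
Step 5 - add ((K1+(K2*K3)+[K4/(1+K4*K5)])*K6), K7 (parallel), which is the overall transfer function T(s) = C(s)/R(s) in lowest terms

Final answer: (-8*s^4 + 50*s^3 + 58*s^2 - 41*s + 4)/(30*s^2 + 15*s - 15)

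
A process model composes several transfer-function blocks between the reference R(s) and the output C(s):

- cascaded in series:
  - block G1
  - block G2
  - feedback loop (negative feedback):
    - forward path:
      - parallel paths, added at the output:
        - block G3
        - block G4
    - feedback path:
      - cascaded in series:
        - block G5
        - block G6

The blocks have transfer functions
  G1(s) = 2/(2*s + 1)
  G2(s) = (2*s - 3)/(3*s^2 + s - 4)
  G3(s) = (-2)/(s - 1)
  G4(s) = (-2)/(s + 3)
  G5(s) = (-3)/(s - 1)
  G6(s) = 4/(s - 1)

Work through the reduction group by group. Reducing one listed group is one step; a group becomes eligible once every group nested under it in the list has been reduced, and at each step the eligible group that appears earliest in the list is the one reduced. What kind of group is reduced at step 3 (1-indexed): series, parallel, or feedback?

Step 1 - add G3, G4 (parallel)
Step 2 - multiply G5, G6 (series)
Step 3 - collapse the loop ((G3+G4) forward, (G5*G6) return)
Step 4 - combine G1, G2, [(G3+G4)/(1+(G3+G4)*(G5*G6))] in series
The group at step 3 is a feedback group.

Hence the answer: feedback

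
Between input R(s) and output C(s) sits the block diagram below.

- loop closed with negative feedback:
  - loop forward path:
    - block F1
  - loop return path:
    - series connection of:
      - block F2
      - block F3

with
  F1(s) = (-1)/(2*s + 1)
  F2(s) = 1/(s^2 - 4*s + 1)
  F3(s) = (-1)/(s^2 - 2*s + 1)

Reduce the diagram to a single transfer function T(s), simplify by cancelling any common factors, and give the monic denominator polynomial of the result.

First reduce the diagram to T(s).

Step 1. reduce the series chain F2, F3 = (-1)/(s^4 - 6*s^3 + 10*s^2 - 6*s + 1)
Step 2. close the feedback loop around F1, (F2*F3) = (-s^4 + 6*s^3 - 10*s^2 + 6*s - 1)/(2*s^5 - 11*s^4 + 14*s^3 - 2*s^2 - 4*s + 2)
That last expression is T(s), already simplified. Scaling its denominator by 1/2 (the reciprocal of the leading coefficient) yields the monic denominator.

Answer: s^5 - 11*s^4/2 + 7*s^3 - s^2 - 2*s + 1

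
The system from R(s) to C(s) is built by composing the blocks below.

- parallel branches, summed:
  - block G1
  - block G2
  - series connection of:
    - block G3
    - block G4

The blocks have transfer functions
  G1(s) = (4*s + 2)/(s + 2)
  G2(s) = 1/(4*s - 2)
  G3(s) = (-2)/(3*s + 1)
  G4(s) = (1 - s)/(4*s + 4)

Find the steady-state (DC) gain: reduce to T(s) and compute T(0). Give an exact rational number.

Answer: 0

Working:
Step 1: combine G3, G4 in series, giving (s - 1)/(6*s^2 + 8*s + 2)
Step 2: add G1, G2, (G3*G4) (parallel), giving (48*s^4 + 69*s^3 + 15*s^2 - 12*s)/(12*s^4 + 34*s^3 + 16*s^2 - 10*s - 4)
Evaluating the step-2 result (the overall T(s)) at s = 0 gives T(0) = 0/(-4) = 0.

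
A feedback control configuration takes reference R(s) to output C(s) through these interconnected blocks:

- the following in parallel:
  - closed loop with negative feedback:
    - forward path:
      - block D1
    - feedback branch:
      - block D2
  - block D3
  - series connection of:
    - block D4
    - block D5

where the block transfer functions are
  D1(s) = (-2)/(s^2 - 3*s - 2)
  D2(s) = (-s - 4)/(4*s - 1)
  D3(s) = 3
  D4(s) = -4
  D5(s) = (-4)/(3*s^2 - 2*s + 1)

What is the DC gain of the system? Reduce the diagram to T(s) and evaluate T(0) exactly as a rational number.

(1) apply the feedback formula to D1, D2 = (2 - 8*s)/(4*s^3 - 13*s^2 - 3*s + 10)
(2) reduce the series chain D4, D5 = 16/(3*s^2 - 2*s + 1)
(3) add [D1/(1+D1*D2)], D3, (D4*D5) (parallel) = (36*s^5 - 141*s^4 + 103*s^3 - 117*s^2 - 129*s + 192)/(12*s^5 - 47*s^4 + 21*s^3 + 23*s^2 - 23*s + 10)
Step 3 gives the overall T(s). Then T(0) = 192/10 = 96/5.

Therefore the answer is 96/5.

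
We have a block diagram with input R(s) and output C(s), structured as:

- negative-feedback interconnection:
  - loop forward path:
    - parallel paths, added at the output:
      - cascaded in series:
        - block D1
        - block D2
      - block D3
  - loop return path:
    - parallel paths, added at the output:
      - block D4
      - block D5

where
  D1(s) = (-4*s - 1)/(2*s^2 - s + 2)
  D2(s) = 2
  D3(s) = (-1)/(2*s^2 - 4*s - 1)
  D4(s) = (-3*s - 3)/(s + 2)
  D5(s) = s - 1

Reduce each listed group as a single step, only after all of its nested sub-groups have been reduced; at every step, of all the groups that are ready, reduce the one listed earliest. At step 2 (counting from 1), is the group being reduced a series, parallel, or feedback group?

Reducing step by step:

1. multiply D1, D2 (series)
2. parallel reduction of (D1*D2), D3
3. parallel reduction of D4, D5
4. reduce the feedback loop with forward ((D1*D2)+D3) and return (D4+D5)
At step 2 the group reduced is parallel.

Answer: parallel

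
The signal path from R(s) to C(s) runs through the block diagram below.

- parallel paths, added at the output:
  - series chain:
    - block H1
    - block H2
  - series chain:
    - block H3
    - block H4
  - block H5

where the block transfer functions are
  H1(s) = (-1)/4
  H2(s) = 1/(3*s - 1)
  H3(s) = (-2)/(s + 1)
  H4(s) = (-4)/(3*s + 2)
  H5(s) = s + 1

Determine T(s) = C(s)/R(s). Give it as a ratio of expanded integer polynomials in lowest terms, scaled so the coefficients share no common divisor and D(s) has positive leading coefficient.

Answer: (36*s^4 + 84*s^3 + 49*s^2 + 87*s - 42)/(36*s^3 + 48*s^2 + 4*s - 8)

Working:
Step 1 - cascade H1, H2; result (-1)/(12*s - 4)
Step 2 - combine H3, H4 in series; result 8/(3*s^2 + 5*s + 2)
Step 3 - reduce the parallel group (H1*H2), (H3*H4), H5 - this is the overall T(s), already in the required normalized form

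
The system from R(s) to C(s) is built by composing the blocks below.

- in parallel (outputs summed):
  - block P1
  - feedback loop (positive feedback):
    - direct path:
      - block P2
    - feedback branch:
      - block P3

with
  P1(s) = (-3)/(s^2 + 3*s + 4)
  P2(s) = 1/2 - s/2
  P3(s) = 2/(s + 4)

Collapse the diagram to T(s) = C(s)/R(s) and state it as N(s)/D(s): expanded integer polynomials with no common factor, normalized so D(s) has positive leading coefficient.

1. apply the feedback formula to P2, P3; result (-s^2 - 3*s + 4)/(4*s + 6)
2. add P1, [P2/(1-P2*P3)] (parallel): this yields T(s), and no further normalization is needed

Hence the answer: (-s^4 - 6*s^3 - 9*s^2 - 12*s - 2)/(4*s^3 + 18*s^2 + 34*s + 24)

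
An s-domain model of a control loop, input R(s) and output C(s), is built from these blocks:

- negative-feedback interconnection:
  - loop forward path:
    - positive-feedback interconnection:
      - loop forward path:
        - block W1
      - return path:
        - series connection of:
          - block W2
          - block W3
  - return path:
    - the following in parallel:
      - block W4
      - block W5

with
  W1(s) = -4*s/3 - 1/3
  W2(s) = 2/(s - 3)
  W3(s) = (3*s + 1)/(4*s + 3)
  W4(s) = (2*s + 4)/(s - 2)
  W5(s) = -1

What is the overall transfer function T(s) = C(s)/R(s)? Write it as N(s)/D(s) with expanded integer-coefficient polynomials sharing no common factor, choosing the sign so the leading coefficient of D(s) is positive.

Step 1. multiply W2, W3 (series), giving (6*s + 2)/(4*s^2 - 9*s - 9)
Step 2. reduce the feedback loop with forward W1 and return (W2*W3), giving (-16*s^3 + 32*s^2 + 45*s + 9)/(36*s^2 - 13*s - 25)
Step 3. sum the parallel branches W4, W5, giving (s + 6)/(s - 2)
Step 4. apply the feedback formula to [W1/(1-W1*(W2*W3))], (W4+W5): this yields T(s), and no further normalization is needed

Final answer: (16*s^4 - 64*s^3 + 19*s^2 + 81*s + 18)/(16*s^4 + 28*s^3 - 152*s^2 - 280*s - 104)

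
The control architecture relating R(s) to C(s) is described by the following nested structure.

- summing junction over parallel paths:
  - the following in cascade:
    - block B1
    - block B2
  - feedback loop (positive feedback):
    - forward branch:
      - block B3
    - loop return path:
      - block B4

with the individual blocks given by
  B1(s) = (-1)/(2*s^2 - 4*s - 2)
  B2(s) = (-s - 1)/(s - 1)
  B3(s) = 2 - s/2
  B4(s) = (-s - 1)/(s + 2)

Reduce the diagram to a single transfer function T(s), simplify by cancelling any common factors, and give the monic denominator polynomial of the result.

Answer: s^5 - 8*s^4 + 8*s^3 + 20*s^2 - 13*s - 8

Working:
Step 1: multiply B1, B2 (series): (s + 1)/(2*s^3 - 6*s^2 + 2*s + 2)
Step 2: close the feedback loop around B3, B4: (s^2 - 2*s - 8)/(s^2 - 5*s - 8)
Step 3: add (B1*B2), [B3/(1-B3*B4)] (parallel): (2*s^5 - 10*s^4 - s^3 + 42*s^2 - 33*s - 24)/(2*s^5 - 16*s^4 + 16*s^3 + 40*s^2 - 26*s - 16)
T(s) is the step-3 result (common factors already cancelled). Leading coefficient of the denominator: 2. Divide through by 2 for the monic polynomial.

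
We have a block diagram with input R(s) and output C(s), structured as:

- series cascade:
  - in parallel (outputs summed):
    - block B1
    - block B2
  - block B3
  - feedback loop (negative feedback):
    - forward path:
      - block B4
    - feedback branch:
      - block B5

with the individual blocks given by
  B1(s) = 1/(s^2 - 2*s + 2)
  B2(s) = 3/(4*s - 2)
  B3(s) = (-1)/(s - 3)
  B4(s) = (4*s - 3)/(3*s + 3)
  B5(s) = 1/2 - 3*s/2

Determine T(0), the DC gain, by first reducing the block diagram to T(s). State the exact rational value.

[1] add B1, B2 (parallel) = (3*s^2 - 2*s + 4)/(4*s^3 - 10*s^2 + 12*s - 4)
[2] collapse the loop (B4 forward, B5 return) = (6 - 8*s)/(12*s^2 - 19*s - 3)
[3] multiply (B1+B2), B3, [B4/(1+B4*B5)] (series) = (12*s^3 - 17*s^2 + 22*s - 12)/(24*s^6 - 170*s^5 + 455*s^4 - 606*s^3 + 389*s^2 - 54*s - 18)
DC gain: substitute s = 0 into T(s) from step 3: T(0) = -12/(-18) = 2/3.

Hence the answer: 2/3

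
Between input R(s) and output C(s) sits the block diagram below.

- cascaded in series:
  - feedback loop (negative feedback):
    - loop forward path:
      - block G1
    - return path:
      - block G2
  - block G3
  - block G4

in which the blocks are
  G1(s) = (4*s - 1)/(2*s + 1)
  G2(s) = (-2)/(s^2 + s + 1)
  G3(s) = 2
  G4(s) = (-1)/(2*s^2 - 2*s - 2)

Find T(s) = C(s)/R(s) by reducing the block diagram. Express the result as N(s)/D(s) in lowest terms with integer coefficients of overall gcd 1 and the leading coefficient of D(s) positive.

First reduce the diagram to T(s).

Step 1 - collapse the loop (G1 forward, G2 return): (4*s^3 + 3*s^2 + 3*s - 1)/(2*s^3 + 3*s^2 - 5*s + 3)
Step 2 - reduce the series chain [G1/(1+G1*G2)], G3, G4 - this is the overall T(s), already in the required normalized form

Answer: (-4*s^3 - 3*s^2 - 3*s + 1)/(2*s^5 + s^4 - 10*s^3 + 5*s^2 + 2*s - 3)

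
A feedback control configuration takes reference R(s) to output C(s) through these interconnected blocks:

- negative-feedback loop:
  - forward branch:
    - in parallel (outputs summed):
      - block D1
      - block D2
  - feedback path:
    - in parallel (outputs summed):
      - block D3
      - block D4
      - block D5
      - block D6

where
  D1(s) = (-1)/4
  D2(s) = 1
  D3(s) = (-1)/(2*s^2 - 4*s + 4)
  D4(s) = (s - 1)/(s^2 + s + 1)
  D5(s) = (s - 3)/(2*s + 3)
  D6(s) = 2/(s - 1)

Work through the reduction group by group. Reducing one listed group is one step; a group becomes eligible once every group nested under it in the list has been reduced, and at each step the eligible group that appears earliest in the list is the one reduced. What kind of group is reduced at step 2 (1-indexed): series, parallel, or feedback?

Answer: parallel

Working:
Step 1 - add D1, D2 (parallel)
Step 2 - reduce the parallel group D3, D4, D5, D6
Step 3 - reduce the feedback loop with forward (D1+D2) and return (D3+D4+D5+D6)
The group at step 2 is a parallel group.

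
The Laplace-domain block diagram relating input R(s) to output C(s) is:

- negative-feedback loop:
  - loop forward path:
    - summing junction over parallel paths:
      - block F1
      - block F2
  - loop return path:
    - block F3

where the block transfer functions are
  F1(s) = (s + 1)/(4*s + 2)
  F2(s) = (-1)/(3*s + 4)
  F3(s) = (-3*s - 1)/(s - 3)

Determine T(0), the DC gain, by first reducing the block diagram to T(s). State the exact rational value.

The answer is 3/13.

Reasoning:
[1] parallel reduction of F1, F2 = (3*s^2 + 3*s + 2)/(12*s^2 + 22*s + 8)
[2] reduce the feedback loop with forward (F1+F2) and return F3 = (3*s^3 - 6*s^2 - 7*s - 6)/(3*s^3 - 26*s^2 - 67*s - 26)
Evaluating the step-2 result (the overall T(s)) at s = 0 gives T(0) = -6/(-26) = 3/13.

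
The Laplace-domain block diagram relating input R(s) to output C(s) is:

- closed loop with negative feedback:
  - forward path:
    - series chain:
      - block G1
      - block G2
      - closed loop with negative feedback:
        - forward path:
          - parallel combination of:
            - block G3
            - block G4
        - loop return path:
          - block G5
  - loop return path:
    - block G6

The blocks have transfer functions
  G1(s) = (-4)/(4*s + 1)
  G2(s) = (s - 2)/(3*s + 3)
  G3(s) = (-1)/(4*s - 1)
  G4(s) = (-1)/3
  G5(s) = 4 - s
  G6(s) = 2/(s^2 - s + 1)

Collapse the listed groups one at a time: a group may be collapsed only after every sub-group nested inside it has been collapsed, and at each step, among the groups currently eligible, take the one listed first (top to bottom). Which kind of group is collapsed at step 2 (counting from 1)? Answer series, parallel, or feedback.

Answer: feedback

Working:
Step 1 - sum the parallel branches G3, G4
Step 2 - close the feedback loop around (G3+G4), G5
Step 3 - cascade G1, G2, [(G3+G4)/(1+(G3+G4)*G5)]
Step 4 - reduce the feedback loop with forward (G1*G2*[(G3+G4)/(1+(G3+G4)*G5)]) and return G6
The group at step 2 is a feedback group.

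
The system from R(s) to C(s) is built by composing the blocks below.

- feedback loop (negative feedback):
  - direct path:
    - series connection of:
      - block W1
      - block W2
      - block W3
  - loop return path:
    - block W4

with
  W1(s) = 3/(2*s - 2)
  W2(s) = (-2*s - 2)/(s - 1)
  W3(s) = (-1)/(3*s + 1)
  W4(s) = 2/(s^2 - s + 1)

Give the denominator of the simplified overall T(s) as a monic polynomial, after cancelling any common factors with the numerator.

First reduce the diagram to T(s).

Step 1: combine W1, W2, W3 in series gives (3*s + 3)/(3*s^3 - 5*s^2 + s + 1)
Step 2: apply the feedback formula to (W1*W2*W3), W4 gives (3*s^3 + 3)/(3*s^5 - 8*s^4 + 9*s^3 - 5*s^2 + 6*s + 7)
T(s) is the step-2 result (common factors already cancelled). Leading coefficient of the denominator: 3. Divide through by 3 for the monic polynomial.

Answer: s^5 - 8*s^4/3 + 3*s^3 - 5*s^2/3 + 2*s + 7/3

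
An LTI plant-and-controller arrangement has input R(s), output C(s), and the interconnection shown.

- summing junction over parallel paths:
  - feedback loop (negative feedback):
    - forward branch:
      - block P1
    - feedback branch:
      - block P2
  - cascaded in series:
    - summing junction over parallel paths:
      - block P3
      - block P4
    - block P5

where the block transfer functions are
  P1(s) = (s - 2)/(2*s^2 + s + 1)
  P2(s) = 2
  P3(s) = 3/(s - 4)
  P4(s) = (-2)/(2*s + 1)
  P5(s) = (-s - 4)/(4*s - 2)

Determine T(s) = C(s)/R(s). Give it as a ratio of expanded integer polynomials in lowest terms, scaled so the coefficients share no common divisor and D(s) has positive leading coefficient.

Reducing step by step:

1. reduce the feedback loop with forward P1 and return P2: (s - 2)/(2*s^2 + 3*s - 3)
2. reduce the parallel group P3, P4: (4*s + 11)/(2*s^2 - 7*s - 4)
3. reduce the series chain (P3+P4), P5: (-4*s^2 - 27*s - 44)/(8*s^3 - 32*s^2 - 2*s + 8)
4. parallel reduction of [P1/(1+P1*P2)], ((P3+P4)*P5) - this is the overall T(s), already in the required normalized form

Answer: (-114*s^3 - 95*s^2 - 39*s + 116)/(16*s^5 - 40*s^4 - 124*s^3 + 106*s^2 + 30*s - 24)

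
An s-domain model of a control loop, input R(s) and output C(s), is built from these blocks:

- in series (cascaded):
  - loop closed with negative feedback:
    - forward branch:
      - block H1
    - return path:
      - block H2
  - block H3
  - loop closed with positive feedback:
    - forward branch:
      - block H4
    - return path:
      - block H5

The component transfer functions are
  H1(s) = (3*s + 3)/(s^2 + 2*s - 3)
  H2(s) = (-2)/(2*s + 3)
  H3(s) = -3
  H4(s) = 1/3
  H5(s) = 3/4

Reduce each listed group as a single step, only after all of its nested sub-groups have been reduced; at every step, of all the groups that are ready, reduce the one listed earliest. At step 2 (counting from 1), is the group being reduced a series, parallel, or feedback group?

[1] close the feedback loop around H1, H2
[2] reduce the feedback loop with forward H4 and return H5
[3] cascade [H1/(1+H1*H2)], H3, [H4/(1-H4*H5)]
The group at step 2 is a feedback group.

Answer: feedback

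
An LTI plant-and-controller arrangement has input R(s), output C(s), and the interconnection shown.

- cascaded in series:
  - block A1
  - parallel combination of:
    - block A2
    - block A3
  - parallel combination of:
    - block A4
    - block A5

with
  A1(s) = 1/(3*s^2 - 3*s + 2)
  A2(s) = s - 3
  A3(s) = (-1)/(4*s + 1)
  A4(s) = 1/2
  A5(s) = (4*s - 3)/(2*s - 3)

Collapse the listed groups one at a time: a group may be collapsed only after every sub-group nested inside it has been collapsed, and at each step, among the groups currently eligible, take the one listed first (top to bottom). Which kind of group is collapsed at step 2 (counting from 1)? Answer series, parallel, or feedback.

The answer is parallel.

Reasoning:
1. reduce the parallel group A2, A3
2. sum the parallel branches A4, A5
3. cascade A1, (A2+A3), (A4+A5)
The group at step 2 is a parallel group.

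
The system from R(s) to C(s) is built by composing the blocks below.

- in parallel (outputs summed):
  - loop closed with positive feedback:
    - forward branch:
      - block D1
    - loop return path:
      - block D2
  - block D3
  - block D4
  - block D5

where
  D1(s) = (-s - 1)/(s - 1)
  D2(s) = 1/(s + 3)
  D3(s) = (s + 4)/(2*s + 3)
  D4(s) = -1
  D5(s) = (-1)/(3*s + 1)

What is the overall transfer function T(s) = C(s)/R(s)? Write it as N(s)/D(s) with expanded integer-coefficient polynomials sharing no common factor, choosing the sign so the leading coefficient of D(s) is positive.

Step 1 - reduce the feedback loop with forward D1 and return D2 = (-s^2 - 4*s - 3)/(s^2 + 3*s - 2)
Step 2 - sum the parallel branches [D1/(1-D1*D2)], D3, D4, D5, giving the overall T(s)

Final answer: (-9*s^4 - 44*s^3 - 61*s^2 - 51*s - 5)/(6*s^4 + 29*s^3 + 24*s^2 - 13*s - 6)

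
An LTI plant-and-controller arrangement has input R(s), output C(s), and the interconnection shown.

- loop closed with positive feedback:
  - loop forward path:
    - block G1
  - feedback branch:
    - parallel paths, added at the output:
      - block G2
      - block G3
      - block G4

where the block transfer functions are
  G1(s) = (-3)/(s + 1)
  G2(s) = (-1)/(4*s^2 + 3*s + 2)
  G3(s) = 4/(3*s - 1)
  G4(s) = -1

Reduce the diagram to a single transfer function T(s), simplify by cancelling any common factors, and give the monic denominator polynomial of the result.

Reducing step by step:

[1] sum the parallel branches G2, G3, G4: (-12*s^3 + 11*s^2 + 6*s + 11)/(12*s^3 + 5*s^2 + 3*s - 2)
[2] collapse the loop (G1 forward, (G2+G3+G4) return): (-36*s^3 - 15*s^2 - 9*s + 6)/(12*s^4 - 19*s^3 + 41*s^2 + 19*s + 31)
That last expression is T(s), already simplified. Scaling its denominator by 1/12 (the reciprocal of the leading coefficient) yields the monic denominator.

Answer: s^4 - 19*s^3/12 + 41*s^2/12 + 19*s/12 + 31/12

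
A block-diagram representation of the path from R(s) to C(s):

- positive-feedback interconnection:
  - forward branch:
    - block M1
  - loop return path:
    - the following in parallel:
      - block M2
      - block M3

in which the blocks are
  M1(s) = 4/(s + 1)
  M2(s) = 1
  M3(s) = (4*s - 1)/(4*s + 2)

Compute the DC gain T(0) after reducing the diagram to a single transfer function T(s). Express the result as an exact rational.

First reduce the diagram to T(s).

Step 1. reduce the parallel group M2, M3, giving (8*s + 1)/(4*s + 2)
Step 2. close the feedback loop around M1, (M2+M3), giving (8*s + 4)/(2*s^2 - 13*s - 1)
That last expression is T(s); at s = 0 only the constant terms survive, so T(0) = 4/(-1) = -4.

Answer: -4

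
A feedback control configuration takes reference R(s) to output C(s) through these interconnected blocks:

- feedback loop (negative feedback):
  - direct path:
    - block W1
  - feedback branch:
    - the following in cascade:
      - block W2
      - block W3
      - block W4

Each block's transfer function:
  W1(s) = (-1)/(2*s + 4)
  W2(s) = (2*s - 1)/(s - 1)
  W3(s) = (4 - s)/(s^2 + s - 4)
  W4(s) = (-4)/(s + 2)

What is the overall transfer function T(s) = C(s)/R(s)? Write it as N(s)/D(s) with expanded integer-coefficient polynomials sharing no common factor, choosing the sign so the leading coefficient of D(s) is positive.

Reducing step by step:

Step 1. multiply W2, W3, W4 (series) -> (8*s^2 - 36*s + 16)/(s^4 + 2*s^3 - 5*s^2 - 6*s + 8)
Step 2. collapse the loop (W1 forward, (W2*W3*W4) return), giving the overall T(s)

Answer: (-s^4 - 2*s^3 + 5*s^2 + 6*s - 8)/(2*s^5 + 8*s^4 - 2*s^3 - 40*s^2 + 28*s + 16)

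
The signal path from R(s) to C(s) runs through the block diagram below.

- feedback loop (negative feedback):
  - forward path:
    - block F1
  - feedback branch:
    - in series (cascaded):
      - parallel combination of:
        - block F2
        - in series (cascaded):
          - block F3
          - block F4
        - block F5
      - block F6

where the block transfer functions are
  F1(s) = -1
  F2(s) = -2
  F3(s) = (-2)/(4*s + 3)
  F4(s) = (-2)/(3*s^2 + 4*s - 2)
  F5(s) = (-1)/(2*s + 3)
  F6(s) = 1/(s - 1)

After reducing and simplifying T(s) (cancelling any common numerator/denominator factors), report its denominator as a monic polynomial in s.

Step 1: series reduction of F3, F4 gives 4/(12*s^3 + 25*s^2 + 4*s - 6)
Step 2: combine F2, (F3*F4), F5 in parallel gives (-48*s^4 - 184*s^3 - 191*s^2 + 4*s + 54)/(24*s^4 + 86*s^3 + 83*s^2 - 18)
Step 3: multiply (F2+(F3*F4)+F5), F6 (series) gives (-48*s^4 - 184*s^3 - 191*s^2 + 4*s + 54)/(24*s^5 + 62*s^4 - 3*s^3 - 83*s^2 - 18*s + 18)
Step 4: collapse the loop (F1 forward, ((F2+(F3*F4)+F5)*F6) return) gives (-24*s^5 - 62*s^4 + 3*s^3 + 83*s^2 + 18*s - 18)/(24*s^5 + 110*s^4 + 181*s^3 + 108*s^2 - 22*s - 36)
No further cancellation is possible in the step-4 result, so that is T(s). Its denominator becomes monic after dividing by the leading coefficient 24.

Final answer: s^5 + 55*s^4/12 + 181*s^3/24 + 9*s^2/2 - 11*s/12 - 3/2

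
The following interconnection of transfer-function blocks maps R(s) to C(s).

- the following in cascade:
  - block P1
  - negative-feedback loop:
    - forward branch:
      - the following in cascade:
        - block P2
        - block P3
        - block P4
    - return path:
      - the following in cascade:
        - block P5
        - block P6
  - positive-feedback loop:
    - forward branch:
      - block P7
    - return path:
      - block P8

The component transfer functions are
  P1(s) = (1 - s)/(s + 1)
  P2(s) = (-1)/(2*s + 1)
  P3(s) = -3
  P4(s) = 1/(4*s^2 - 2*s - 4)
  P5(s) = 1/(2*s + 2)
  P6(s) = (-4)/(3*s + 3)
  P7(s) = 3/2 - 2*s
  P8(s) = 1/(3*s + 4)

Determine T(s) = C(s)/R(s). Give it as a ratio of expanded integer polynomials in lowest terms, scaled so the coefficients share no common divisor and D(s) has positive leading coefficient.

Reducing step by step:

(1) cascade P2, P3, P4: 3/(8*s^3 - 10*s - 4)
(2) reduce the series chain P5, P6: (-2)/(3*s^2 + 6*s + 3)
(3) feedback reduction of (P2*P3*P4), (P5*P6): (3*s^2 + 6*s + 3)/(8*s^5 + 16*s^4 - 2*s^3 - 24*s^2 - 18*s - 6)
(4) apply the feedback formula to P7, P8: (-12*s^2 - 7*s + 12)/(10*s + 5)
(5) multiply P1, [(P2*P3*P4)/(1+(P2*P3*P4)*(P5*P6))], [P7/(1-P7*P8)] (series) - this is the overall T(s), already in the required normalized form

Answer: (36*s^4 + 21*s^3 - 72*s^2 - 21*s + 36)/(80*s^6 + 200*s^5 + 60*s^4 - 250*s^3 - 300*s^2 - 150*s - 30)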